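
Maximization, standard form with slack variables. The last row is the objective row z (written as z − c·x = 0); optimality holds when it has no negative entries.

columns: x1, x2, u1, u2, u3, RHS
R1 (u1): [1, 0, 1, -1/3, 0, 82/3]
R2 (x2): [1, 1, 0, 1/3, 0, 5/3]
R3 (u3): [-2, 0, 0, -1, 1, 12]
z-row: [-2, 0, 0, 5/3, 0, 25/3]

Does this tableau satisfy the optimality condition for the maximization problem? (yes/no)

no

The z-row has a negative entry -2 in column x1, so it is not optimal.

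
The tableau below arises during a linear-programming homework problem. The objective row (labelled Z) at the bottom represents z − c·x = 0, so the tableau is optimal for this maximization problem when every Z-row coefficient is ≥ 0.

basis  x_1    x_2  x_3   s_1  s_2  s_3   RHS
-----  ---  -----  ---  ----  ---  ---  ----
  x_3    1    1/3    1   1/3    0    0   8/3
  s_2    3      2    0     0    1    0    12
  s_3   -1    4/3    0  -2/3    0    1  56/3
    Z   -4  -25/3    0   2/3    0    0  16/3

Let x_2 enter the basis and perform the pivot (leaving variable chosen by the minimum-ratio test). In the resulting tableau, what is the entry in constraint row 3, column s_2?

Ratio test on column x_2 — row 1: (8/3)/(1/3) = 8; row 2: 12/2 = 6; row 3: (56/3)/(4/3) = 14. Minimum is 6 at row 2 (s_2 leaves); pivot element 2.
Divide row 2 by 2; eliminate column x_2 from the other rows.
Row 3 update in column s_2: 0 − (4/3)·(1/2) = -2/3.

-2/3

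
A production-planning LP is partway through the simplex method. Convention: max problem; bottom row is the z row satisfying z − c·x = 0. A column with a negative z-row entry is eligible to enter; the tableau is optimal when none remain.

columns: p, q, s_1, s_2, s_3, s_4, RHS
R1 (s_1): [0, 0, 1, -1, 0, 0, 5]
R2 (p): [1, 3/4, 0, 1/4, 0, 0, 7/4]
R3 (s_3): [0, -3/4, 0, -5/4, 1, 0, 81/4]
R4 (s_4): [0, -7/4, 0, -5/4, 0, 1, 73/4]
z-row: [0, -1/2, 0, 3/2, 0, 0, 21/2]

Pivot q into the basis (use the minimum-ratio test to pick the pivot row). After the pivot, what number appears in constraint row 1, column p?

0

Ratio test on column q — row 1: entry 0 ≤ 0; row 2: (7/4)/(3/4) = 7/3; row 3: entry -3/4 ≤ 0; row 4: entry -7/4 ≤ 0. Minimum is 7/3 at row 2 (p leaves); pivot element 3/4.
Divide row 2 by 3/4; eliminate column q from the other rows.
Row 1 update in column p: 0 − 0·(4/3) = 0.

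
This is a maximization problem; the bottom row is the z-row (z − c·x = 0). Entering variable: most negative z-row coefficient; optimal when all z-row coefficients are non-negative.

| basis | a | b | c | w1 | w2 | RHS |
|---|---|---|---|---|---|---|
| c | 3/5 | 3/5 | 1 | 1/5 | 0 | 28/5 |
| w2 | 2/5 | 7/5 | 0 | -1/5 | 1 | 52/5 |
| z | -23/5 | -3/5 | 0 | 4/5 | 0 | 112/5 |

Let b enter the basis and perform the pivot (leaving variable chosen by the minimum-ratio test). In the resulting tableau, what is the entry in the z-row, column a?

-31/7

Ratio test on column b — row 1: (28/5)/(3/5) = 28/3; row 2: (52/5)/(7/5) = 52/7. Minimum is 52/7 at row 2 (w2 leaves); pivot element 7/5.
Divide row 2 by 7/5; eliminate column b from the other rows.
z-row update in column a: -23/5 − (-3/5)·(2/7) = -31/7.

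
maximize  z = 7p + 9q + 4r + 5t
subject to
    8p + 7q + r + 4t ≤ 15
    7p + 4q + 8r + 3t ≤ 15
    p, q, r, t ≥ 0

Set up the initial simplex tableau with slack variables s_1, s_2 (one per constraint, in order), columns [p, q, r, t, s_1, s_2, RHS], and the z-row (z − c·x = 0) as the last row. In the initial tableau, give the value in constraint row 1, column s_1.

Slack s_1 belongs to constraint 1; its column is the unit vector e_1, so the entry in row 1 is 1.

1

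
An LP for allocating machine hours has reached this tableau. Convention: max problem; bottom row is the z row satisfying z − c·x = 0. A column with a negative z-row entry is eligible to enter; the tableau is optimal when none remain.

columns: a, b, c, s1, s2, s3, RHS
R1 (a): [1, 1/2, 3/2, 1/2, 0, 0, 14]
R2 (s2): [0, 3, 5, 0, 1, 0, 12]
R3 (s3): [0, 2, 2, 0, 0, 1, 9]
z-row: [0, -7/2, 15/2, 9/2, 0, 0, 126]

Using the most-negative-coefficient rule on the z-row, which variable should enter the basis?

b

Negative z-row entries: b: -7/2.
The most negative is -7/2 in column b, so b enters.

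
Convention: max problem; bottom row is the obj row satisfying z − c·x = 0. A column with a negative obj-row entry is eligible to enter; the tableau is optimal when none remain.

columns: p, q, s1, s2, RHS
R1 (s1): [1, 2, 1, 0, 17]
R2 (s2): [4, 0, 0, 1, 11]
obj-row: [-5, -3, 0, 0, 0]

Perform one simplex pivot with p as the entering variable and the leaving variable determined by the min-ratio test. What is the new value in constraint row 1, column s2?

-1/4

Ratio test on column p — row 1: 17/1 = 17; row 2: 11/4 = 11/4. Minimum is 11/4 at row 2 (s2 leaves); pivot element 4.
Divide row 2 by 4; eliminate column p from the other rows.
Row 1 update in column s2: 0 − 1·(1/4) = -1/4.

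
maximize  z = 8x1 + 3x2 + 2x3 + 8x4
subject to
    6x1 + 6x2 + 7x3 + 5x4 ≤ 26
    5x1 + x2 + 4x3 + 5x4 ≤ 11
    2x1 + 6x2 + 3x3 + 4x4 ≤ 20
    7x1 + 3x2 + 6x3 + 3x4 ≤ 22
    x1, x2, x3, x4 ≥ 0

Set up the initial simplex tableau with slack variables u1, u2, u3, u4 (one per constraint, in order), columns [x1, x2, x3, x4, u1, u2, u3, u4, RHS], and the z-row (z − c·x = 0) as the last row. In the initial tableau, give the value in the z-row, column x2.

The z-row carries the negated objective coefficients: the x2 entry is -3.

-3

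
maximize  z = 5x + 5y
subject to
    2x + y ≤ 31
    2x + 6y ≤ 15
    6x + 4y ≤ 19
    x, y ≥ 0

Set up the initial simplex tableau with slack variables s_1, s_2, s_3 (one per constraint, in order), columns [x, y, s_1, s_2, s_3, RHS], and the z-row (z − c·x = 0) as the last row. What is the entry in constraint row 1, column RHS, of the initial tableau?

The RHS of constraint 1 is b_1 = 31.

31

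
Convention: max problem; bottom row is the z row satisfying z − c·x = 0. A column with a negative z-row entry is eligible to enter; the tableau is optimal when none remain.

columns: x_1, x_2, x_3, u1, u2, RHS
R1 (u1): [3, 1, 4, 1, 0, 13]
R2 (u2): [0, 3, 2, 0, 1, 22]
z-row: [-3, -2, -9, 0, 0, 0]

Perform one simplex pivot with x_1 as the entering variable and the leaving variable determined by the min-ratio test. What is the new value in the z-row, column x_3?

Ratio test on column x_1 — row 1: 13/3 = 13/3; row 2: entry 0 ≤ 0. Minimum is 13/3 at row 1 (u1 leaves); pivot element 3.
Divide row 1 by 3; eliminate column x_1 from the other rows.
z-row update in column x_3: -9 − (-3)·(4/3) = -5.

-5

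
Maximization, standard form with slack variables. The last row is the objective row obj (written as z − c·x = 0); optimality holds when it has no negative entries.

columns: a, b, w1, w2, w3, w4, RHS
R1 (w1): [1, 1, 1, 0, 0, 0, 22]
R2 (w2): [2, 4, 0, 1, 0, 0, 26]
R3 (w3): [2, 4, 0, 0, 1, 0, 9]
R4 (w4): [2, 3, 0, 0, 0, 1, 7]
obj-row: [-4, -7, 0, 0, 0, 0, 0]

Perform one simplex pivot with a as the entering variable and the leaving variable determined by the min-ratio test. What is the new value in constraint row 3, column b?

Ratio test on column a — row 1: 22/1 = 22; row 2: 26/2 = 13; row 3: 9/2 = 9/2; row 4: 7/2 = 7/2. Minimum is 7/2 at row 4 (w4 leaves); pivot element 2.
Divide row 4 by 2; eliminate column a from the other rows.
Row 3 update in column b: 4 − 2·(3/2) = 1.

1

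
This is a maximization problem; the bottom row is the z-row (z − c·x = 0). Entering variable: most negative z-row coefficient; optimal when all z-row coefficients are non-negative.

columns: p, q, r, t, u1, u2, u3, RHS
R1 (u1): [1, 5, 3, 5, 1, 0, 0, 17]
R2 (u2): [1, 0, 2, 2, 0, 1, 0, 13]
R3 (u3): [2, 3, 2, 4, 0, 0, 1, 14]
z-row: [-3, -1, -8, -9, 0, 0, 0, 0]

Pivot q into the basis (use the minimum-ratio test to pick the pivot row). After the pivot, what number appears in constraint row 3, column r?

Ratio test on column q — row 1: 17/5 = 17/5; row 2: entry 0 ≤ 0; row 3: 14/3 = 14/3. Minimum is 17/5 at row 1 (u1 leaves); pivot element 5.
Divide row 1 by 5; eliminate column q from the other rows.
Row 3 update in column r: 2 − 3·(3/5) = 1/5.

1/5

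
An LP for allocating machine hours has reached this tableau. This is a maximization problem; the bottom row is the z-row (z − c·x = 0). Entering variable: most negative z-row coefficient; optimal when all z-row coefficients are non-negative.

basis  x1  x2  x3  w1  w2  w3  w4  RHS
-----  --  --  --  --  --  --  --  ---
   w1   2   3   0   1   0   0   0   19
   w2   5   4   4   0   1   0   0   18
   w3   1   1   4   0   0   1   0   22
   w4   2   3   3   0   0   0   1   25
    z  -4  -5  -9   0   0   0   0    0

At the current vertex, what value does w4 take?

w4 is basic (row 4); its value is the RHS of that row, 25.

25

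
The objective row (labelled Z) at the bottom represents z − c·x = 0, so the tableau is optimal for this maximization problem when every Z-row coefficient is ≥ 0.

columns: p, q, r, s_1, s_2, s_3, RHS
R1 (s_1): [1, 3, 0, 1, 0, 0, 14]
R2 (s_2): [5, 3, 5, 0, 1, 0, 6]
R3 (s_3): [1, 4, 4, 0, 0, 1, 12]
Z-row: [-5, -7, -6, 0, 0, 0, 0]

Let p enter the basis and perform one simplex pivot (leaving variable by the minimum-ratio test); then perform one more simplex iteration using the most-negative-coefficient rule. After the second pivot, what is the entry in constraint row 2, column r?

5/3

Ratio test on column p — row 1: 14/1 = 14; row 2: 6/5 = 6/5; row 3: 12/1 = 12. Minimum is 6/5 at row 2 (s_2 leaves); pivot element 5.
Divide row 2 by 5; eliminate column p from the other rows.
Second iteration: most negative Z-row entry is -4 in column q, so q enters.
Ratio test on column q — row 1: (64/5)/(12/5) = 16/3; row 2: (6/5)/(3/5) = 2; row 3: (54/5)/(17/5) = 54/17. Minimum is 2 at row 2 (p leaves); pivot element 3/5.
Divide row 2 by 3/5; eliminate column q from the other rows.
After both pivots, the entry at constraint row 2, column r is 5/3.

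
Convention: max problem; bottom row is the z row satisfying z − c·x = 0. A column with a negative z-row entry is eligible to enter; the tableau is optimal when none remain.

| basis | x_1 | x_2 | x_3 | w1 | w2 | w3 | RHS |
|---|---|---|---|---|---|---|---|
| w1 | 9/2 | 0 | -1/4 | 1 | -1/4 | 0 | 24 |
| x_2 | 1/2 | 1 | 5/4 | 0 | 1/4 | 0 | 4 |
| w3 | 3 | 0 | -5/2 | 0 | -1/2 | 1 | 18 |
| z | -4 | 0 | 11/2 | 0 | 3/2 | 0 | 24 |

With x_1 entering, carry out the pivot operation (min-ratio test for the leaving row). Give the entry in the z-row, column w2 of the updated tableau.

23/18

Ratio test on column x_1 — row 1: 24/(9/2) = 16/3; row 2: 4/(1/2) = 8; row 3: 18/3 = 6. Minimum is 16/3 at row 1 (w1 leaves); pivot element 9/2.
Divide row 1 by 9/2; eliminate column x_1 from the other rows.
z-row update in column w2: 3/2 − (-4)·(-1/18) = 23/18.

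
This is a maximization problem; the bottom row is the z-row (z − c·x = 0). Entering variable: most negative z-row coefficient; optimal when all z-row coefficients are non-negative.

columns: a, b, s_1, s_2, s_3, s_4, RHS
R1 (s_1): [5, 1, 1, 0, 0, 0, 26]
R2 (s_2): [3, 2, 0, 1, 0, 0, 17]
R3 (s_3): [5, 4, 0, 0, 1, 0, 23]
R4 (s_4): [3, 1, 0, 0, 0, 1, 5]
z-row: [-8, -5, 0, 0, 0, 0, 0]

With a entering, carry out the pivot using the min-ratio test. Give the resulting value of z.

40/3

Ratio test on column a — row 1: 26/5 = 26/5; row 2: 17/3 = 17/3; row 3: 23/5 = 23/5; row 4: 5/3 = 5/3. Minimum is 5/3 at row 4 (s_4 leaves); pivot element 3.
Pivot on row 4; the z-row RHS becomes 0 − (-8)·(5/3) = 40/3.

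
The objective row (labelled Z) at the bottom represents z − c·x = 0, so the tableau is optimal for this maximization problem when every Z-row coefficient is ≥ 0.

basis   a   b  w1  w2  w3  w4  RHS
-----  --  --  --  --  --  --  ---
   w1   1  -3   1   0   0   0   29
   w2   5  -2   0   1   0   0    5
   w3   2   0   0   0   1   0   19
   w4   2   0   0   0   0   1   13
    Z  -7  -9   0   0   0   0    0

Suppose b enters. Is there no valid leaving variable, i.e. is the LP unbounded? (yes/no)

yes

Every constraint-row entry in column b is ≤ 0, so increasing b is unbounded.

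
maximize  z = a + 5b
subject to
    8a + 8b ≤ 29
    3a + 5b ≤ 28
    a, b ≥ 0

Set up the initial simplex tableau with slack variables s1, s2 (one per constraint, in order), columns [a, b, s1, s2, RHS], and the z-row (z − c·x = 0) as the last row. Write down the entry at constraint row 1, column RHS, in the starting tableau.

29

The RHS of constraint 1 is b_1 = 29.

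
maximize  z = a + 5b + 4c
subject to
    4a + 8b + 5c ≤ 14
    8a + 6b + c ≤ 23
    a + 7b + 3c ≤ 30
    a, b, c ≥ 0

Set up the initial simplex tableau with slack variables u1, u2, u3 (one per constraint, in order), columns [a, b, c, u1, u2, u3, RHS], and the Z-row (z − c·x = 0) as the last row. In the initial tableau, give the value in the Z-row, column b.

The Z-row carries the negated objective coefficients: the b entry is -5.

-5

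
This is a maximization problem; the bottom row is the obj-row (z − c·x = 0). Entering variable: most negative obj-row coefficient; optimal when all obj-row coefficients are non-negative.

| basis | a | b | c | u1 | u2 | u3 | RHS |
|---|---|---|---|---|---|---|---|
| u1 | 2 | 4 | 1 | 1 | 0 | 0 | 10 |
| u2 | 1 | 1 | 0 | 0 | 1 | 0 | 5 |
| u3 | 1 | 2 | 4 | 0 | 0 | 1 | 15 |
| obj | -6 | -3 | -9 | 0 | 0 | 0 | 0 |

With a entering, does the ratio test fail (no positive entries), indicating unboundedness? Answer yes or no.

Column a has positive entries in row(s) 1, 2, 3, so the ratio test bounds it — not unbounded.

no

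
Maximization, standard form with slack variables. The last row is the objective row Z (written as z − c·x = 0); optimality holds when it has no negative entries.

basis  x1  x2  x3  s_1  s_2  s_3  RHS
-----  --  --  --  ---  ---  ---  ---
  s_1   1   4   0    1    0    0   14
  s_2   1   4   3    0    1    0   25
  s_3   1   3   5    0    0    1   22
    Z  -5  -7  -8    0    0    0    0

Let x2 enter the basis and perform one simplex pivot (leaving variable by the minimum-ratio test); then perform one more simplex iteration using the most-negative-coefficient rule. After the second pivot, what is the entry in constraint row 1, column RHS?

Ratio test on column x2 — row 1: 14/4 = 7/2; row 2: 25/4 = 25/4; row 3: 22/3 = 22/3. Minimum is 7/2 at row 1 (s_1 leaves); pivot element 4.
Divide row 1 by 4; eliminate column x2 from the other rows.
Second iteration: most negative Z-row entry is -8 in column x3, so x3 enters.
Ratio test on column x3 — row 1: entry 0 ≤ 0; row 2: 11/3 = 11/3; row 3: (23/2)/5 = 23/10. Minimum is 23/10 at row 3 (s_3 leaves); pivot element 5.
Divide row 3 by 5; eliminate column x3 from the other rows.
After both pivots, the entry at constraint row 1, column RHS is 7/2.

7/2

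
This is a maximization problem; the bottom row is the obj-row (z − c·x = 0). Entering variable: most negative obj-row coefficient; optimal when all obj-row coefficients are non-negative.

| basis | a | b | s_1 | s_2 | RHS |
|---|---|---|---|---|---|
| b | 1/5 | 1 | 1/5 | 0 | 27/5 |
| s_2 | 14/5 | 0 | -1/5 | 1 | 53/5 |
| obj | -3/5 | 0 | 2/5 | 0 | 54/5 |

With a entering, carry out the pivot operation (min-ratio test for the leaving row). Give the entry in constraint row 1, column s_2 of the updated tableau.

-1/14

Ratio test on column a — row 1: (27/5)/(1/5) = 27; row 2: (53/5)/(14/5) = 53/14. Minimum is 53/14 at row 2 (s_2 leaves); pivot element 14/5.
Divide row 2 by 14/5; eliminate column a from the other rows.
Row 1 update in column s_2: 0 − (1/5)·(5/14) = -1/14.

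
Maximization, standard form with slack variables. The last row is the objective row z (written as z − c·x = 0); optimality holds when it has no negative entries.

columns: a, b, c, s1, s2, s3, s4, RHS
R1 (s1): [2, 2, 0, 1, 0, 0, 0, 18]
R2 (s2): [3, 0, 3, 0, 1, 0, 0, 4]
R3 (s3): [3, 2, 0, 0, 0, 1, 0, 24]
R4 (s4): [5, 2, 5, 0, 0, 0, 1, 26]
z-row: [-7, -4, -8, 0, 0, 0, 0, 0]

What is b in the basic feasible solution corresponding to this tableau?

0

b is not in the basis, so in the current basic feasible solution b = 0.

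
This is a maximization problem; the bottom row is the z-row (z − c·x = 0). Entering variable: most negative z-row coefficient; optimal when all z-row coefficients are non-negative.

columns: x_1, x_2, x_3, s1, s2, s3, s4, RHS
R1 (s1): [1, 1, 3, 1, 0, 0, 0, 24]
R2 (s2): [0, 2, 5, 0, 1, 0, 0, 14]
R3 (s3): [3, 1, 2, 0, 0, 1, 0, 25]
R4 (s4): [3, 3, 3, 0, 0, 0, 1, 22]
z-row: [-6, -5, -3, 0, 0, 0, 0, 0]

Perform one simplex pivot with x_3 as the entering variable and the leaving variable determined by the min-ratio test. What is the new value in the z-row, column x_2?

Ratio test on column x_3 — row 1: 24/3 = 8; row 2: 14/5 = 14/5; row 3: 25/2 = 25/2; row 4: 22/3 = 22/3. Minimum is 14/5 at row 2 (s2 leaves); pivot element 5.
Divide row 2 by 5; eliminate column x_3 from the other rows.
z-row update in column x_2: -5 − (-3)·(2/5) = -19/5.

-19/5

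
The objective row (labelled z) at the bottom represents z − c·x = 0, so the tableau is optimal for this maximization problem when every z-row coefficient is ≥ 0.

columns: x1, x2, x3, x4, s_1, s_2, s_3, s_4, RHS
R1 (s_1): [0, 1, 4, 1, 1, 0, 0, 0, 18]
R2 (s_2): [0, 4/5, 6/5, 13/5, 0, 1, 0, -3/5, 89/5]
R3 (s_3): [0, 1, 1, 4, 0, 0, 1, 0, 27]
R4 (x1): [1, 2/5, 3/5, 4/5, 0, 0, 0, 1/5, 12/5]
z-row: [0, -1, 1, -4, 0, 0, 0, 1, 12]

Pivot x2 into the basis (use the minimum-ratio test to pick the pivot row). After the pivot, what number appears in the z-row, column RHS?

Ratio test on column x2 — row 1: 18/1 = 18; row 2: (89/5)/(4/5) = 89/4; row 3: 27/1 = 27; row 4: (12/5)/(2/5) = 6. Minimum is 6 at row 4 (x1 leaves); pivot element 2/5.
Divide row 4 by 2/5; eliminate column x2 from the other rows.
z-row update in column RHS: 12 − (-1)·6 = 18.

18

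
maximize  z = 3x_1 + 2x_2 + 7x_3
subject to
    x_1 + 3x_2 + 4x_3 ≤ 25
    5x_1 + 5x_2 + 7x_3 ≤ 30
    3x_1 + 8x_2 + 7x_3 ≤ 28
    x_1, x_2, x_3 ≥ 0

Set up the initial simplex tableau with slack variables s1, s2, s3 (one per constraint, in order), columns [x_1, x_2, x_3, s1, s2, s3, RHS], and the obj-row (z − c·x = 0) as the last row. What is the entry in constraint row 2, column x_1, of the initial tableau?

5

Constraint 2 has coefficient 5 on x_1.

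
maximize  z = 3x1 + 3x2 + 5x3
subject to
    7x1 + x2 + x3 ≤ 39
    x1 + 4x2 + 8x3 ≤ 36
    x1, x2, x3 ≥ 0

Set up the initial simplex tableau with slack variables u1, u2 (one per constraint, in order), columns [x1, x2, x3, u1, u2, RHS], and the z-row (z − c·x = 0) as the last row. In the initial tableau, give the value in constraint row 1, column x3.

1

Constraint 1 has coefficient 1 on x3.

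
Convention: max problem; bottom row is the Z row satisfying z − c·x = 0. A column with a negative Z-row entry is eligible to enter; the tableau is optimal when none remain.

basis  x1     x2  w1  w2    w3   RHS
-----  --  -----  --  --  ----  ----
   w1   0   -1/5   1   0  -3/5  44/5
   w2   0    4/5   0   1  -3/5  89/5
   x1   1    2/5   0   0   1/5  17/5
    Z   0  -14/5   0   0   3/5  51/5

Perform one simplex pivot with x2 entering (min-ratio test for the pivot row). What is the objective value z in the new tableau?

34

Ratio test on column x2 — row 1: entry -1/5 ≤ 0; row 2: (89/5)/(4/5) = 89/4; row 3: (17/5)/(2/5) = 17/2. Minimum is 17/2 at row 3 (x1 leaves); pivot element 2/5.
Pivot on row 3; the Z-row RHS becomes 51/5 − (-14/5)·(17/2) = 34.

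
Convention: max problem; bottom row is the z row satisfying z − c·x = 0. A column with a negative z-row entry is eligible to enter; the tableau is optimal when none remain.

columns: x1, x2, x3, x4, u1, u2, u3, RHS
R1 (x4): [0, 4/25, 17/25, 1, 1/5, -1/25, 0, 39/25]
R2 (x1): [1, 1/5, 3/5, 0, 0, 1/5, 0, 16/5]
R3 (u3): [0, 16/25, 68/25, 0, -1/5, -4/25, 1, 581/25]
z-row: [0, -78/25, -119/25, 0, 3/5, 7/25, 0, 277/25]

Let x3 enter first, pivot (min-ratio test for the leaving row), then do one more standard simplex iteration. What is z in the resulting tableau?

83/2

Ratio test on column x3 — row 1: (39/25)/(17/25) = 39/17; row 2: (16/5)/(3/5) = 16/3; row 3: (581/25)/(68/25) = 581/68. Minimum is 39/17 at row 1 (x4 leaves); pivot element 17/25.
Pivot on row 1; the z-row RHS becomes 277/25 − (-119/25)·(39/17) = 22.
Next entering variable (most negative z-row entry -2): x2.
Ratio test on column x2 — row 1: (39/17)/(4/17) = 39/4; row 2: (31/17)/(1/17) = 31; row 3: entry 0 ≤ 0. Minimum is 39/4 at row 1 (x3 leaves); pivot element 4/17.
After the second pivot the z-row RHS is 22 − (-2)·(39/4) = 83/2.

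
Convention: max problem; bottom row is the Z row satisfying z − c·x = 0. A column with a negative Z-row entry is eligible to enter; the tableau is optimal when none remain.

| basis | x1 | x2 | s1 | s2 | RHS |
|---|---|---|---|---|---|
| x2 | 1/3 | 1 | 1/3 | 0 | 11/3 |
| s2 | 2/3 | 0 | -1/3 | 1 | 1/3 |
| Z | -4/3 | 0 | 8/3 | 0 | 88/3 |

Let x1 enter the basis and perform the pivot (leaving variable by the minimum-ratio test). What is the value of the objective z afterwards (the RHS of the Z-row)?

Ratio test on column x1 — row 1: (11/3)/(1/3) = 11; row 2: (1/3)/(2/3) = 1/2. Minimum is 1/2 at row 2 (s2 leaves); pivot element 2/3.
Pivot on row 2; the Z-row RHS becomes 88/3 − (-4/3)·(1/2) = 30.

30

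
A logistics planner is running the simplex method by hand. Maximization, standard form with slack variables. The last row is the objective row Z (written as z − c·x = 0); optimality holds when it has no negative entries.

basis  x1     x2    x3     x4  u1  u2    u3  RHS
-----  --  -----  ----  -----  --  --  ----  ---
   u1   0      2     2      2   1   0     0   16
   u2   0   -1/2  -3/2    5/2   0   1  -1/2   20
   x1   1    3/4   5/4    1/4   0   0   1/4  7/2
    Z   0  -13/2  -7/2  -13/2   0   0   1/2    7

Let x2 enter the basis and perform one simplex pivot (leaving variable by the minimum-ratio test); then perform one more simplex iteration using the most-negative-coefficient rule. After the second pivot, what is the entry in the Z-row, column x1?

Ratio test on column x2 — row 1: 16/2 = 8; row 2: entry -1/2 ≤ 0; row 3: (7/2)/(3/4) = 14/3. Minimum is 14/3 at row 3 (x1 leaves); pivot element 3/4.
Divide row 3 by 3/4; eliminate column x2 from the other rows.
Second iteration: most negative Z-row entry is -13/3 in column x4, so x4 enters.
Ratio test on column x4 — row 1: (20/3)/(4/3) = 5; row 2: (67/3)/(8/3) = 67/8; row 3: (14/3)/(1/3) = 14. Minimum is 5 at row 1 (u1 leaves); pivot element 4/3.
Divide row 1 by 4/3; eliminate column x4 from the other rows.
After both pivots, the entry at the Z-row, column x1 is 0.

0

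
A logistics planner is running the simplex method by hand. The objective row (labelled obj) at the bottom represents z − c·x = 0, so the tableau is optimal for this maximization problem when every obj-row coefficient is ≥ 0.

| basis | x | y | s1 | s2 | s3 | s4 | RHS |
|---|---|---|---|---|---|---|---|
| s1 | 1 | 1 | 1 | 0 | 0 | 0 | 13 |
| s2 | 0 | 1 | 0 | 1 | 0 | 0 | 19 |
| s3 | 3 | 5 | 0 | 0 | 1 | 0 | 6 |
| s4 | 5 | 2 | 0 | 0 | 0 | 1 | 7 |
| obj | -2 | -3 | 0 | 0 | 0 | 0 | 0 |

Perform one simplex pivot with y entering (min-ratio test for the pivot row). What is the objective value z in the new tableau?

18/5

Ratio test on column y — row 1: 13/1 = 13; row 2: 19/1 = 19; row 3: 6/5 = 6/5; row 4: 7/2 = 7/2. Minimum is 6/5 at row 3 (s3 leaves); pivot element 5.
Pivot on row 3; the obj-row RHS becomes 0 − (-3)·(6/5) = 18/5.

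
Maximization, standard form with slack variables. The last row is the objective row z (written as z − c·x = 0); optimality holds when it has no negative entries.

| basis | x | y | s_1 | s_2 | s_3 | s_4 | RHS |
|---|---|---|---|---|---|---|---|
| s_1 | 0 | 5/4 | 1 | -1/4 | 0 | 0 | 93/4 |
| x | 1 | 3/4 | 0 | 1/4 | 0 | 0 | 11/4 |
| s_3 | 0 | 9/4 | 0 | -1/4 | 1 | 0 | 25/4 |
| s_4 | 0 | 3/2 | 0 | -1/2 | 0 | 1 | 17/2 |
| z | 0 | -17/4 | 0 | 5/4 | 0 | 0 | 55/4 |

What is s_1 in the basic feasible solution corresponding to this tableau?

s_1 is basic (row 1); its value is the RHS of that row, 93/4.

93/4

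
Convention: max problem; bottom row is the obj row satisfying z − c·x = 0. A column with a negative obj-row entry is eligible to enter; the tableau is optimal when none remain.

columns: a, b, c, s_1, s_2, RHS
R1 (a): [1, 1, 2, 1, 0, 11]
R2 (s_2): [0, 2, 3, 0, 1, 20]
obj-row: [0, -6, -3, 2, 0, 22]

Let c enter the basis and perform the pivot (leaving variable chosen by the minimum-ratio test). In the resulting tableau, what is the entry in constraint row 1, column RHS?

Ratio test on column c — row 1: 11/2 = 11/2; row 2: 20/3 = 20/3. Minimum is 11/2 at row 1 (a leaves); pivot element 2.
Divide row 1 by 2; eliminate column c from the other rows.
In the new row 1, the RHS entry is the old entry divided by the pivot: 11/2 = 11/2.

11/2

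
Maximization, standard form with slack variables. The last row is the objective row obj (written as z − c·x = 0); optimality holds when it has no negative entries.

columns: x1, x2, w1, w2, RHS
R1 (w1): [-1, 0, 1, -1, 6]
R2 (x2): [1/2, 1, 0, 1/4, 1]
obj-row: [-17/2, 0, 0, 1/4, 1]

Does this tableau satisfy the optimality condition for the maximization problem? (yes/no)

no

The obj-row has a negative entry -17/2 in column x1, so it is not optimal.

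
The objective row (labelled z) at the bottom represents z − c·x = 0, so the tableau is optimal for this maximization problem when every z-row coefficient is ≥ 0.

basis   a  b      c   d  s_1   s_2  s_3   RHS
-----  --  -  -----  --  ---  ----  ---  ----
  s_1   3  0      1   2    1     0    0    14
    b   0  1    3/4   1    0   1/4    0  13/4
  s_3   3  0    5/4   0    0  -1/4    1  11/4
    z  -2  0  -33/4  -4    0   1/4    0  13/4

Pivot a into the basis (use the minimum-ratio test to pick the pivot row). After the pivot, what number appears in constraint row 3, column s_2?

-1/12

Ratio test on column a — row 1: 14/3 = 14/3; row 2: entry 0 ≤ 0; row 3: (11/4)/3 = 11/12. Minimum is 11/12 at row 3 (s_3 leaves); pivot element 3.
Divide row 3 by 3; eliminate column a from the other rows.
In the new row 3, the s_2 entry is the old entry divided by the pivot: (-1/4)/3 = -1/12.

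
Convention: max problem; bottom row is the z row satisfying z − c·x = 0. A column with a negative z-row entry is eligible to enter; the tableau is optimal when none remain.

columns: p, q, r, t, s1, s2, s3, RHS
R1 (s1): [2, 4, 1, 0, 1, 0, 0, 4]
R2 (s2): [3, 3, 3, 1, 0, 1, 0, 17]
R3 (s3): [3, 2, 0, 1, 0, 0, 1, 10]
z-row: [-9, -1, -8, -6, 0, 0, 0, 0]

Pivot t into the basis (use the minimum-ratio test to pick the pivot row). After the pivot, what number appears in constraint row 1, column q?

4

Ratio test on column t — row 1: entry 0 ≤ 0; row 2: 17/1 = 17; row 3: 10/1 = 10. Minimum is 10 at row 3 (s3 leaves); pivot element 1.
Divide row 3 by 1; eliminate column t from the other rows.
Row 1 update in column q: 4 − 0·2 = 4.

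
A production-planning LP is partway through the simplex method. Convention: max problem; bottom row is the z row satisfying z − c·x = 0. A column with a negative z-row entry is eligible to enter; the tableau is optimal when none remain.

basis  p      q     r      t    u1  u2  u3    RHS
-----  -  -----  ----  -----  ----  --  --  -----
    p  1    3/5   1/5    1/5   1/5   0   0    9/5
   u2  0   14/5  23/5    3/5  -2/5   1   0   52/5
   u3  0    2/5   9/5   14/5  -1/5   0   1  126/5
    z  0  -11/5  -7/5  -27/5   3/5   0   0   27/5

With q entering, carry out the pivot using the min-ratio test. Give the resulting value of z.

Ratio test on column q — row 1: (9/5)/(3/5) = 3; row 2: (52/5)/(14/5) = 26/7; row 3: (126/5)/(2/5) = 63. Minimum is 3 at row 1 (p leaves); pivot element 3/5.
Pivot on row 1; the z-row RHS becomes 27/5 − (-11/5)·3 = 12.

12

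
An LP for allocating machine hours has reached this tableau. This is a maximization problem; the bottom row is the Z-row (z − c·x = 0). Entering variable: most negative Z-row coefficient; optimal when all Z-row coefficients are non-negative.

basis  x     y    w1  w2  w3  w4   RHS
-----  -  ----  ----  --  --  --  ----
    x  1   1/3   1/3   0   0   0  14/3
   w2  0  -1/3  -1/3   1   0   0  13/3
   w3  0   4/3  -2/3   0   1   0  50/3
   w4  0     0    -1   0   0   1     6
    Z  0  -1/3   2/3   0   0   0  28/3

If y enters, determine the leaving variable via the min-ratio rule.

w3

Column y entries and ratios — x: (14/3)/(1/3) = 14; w2: -1/3 ≤ 0, skip; w3: (50/3)/(4/3) = 25/2; w4: 0 ≤ 0, skip.
Smallest ratio is 25/2 in the row of w3, so w3 leaves.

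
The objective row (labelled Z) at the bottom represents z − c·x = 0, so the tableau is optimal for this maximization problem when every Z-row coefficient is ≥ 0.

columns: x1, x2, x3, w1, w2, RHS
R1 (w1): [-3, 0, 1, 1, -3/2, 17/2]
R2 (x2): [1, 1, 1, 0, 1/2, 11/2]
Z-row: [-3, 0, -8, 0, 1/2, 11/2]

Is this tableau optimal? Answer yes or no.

The Z-row has a negative entry -8 in column x3, so it is not optimal.

no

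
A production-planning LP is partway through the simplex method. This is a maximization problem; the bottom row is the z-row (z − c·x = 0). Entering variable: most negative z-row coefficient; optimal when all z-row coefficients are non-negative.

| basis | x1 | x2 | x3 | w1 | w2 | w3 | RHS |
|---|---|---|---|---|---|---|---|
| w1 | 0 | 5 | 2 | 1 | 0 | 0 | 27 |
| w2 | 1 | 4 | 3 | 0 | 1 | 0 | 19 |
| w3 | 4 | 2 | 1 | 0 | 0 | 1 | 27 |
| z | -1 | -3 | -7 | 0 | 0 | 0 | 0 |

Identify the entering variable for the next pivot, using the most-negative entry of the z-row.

x3

Negative z-row entries: x1: -1, x2: -3, x3: -7.
The most negative is -7 in column x3, so x3 enters.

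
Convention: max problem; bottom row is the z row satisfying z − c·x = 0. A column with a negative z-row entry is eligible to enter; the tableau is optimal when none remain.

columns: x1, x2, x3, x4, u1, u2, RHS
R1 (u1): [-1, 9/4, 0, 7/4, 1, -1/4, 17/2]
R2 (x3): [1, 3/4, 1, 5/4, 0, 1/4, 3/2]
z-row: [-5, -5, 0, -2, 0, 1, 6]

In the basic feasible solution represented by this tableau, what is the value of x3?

x3 is basic (row 2); its value is the RHS of that row, 3/2.

3/2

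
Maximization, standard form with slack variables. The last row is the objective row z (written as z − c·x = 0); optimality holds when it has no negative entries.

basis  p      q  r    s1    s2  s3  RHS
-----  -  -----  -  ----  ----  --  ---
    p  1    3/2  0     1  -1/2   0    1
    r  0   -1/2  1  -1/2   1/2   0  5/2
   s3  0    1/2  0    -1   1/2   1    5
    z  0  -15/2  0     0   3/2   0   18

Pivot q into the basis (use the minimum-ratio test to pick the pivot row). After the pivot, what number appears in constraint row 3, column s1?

-4/3

Ratio test on column q — row 1: 1/(3/2) = 2/3; row 2: entry -1/2 ≤ 0; row 3: 5/(1/2) = 10. Minimum is 2/3 at row 1 (p leaves); pivot element 3/2.
Divide row 1 by 3/2; eliminate column q from the other rows.
Row 3 update in column s1: -1 − (1/2)·(2/3) = -4/3.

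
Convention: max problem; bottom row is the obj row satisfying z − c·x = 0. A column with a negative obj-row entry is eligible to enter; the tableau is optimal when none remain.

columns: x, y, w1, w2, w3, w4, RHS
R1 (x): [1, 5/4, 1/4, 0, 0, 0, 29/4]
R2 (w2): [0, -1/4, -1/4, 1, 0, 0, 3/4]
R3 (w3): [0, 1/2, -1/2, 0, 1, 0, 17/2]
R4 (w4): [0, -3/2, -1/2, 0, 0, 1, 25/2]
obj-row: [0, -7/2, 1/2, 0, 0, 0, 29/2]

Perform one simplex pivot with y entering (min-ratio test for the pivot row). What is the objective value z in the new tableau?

174/5

Ratio test on column y — row 1: (29/4)/(5/4) = 29/5; row 2: entry -1/4 ≤ 0; row 3: (17/2)/(1/2) = 17; row 4: entry -3/2 ≤ 0. Minimum is 29/5 at row 1 (x leaves); pivot element 5/4.
Pivot on row 1; the obj-row RHS becomes 29/2 − (-7/2)·(29/5) = 174/5.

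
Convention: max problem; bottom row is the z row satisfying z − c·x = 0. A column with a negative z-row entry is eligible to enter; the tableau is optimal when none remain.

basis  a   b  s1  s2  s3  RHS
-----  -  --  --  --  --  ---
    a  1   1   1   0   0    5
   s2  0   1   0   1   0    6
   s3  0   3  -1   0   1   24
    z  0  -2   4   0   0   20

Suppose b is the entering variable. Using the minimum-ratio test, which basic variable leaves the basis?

Column b entries and ratios — a: 5/1 = 5; s2: 6/1 = 6; s3: 24/3 = 8.
Smallest ratio is 5 in the row of a, so a leaves.

a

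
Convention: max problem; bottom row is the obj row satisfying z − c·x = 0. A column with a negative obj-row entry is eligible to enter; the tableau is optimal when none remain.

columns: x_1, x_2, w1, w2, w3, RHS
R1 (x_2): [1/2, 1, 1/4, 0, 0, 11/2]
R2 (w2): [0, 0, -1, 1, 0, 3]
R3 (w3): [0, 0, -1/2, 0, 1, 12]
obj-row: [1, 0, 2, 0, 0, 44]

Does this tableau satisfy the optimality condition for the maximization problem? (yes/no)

Every obj-row coefficient is ≥ 0, so the tableau is optimal.

yes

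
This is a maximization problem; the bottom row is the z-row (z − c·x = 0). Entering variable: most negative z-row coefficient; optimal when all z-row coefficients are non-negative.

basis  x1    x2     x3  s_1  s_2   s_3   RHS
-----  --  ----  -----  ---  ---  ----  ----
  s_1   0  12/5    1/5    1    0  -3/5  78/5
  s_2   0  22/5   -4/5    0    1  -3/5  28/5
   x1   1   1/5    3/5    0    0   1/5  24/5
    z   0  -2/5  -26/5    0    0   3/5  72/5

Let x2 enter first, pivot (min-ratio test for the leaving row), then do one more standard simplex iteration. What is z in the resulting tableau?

368/7

Ratio test on column x2 — row 1: (78/5)/(12/5) = 13/2; row 2: (28/5)/(22/5) = 14/11; row 3: (24/5)/(1/5) = 24. Minimum is 14/11 at row 2 (s_2 leaves); pivot element 22/5.
Pivot on row 2; the z-row RHS becomes 72/5 − (-2/5)·(14/11) = 164/11.
Next entering variable (most negative z-row entry -58/11): x3.
Ratio test on column x3 — row 1: (138/11)/(7/11) = 138/7; row 2: entry -2/11 ≤ 0; row 3: (50/11)/(7/11) = 50/7. Minimum is 50/7 at row 3 (x1 leaves); pivot element 7/11.
After the second pivot the z-row RHS is 164/11 − (-58/11)·(50/7) = 368/7.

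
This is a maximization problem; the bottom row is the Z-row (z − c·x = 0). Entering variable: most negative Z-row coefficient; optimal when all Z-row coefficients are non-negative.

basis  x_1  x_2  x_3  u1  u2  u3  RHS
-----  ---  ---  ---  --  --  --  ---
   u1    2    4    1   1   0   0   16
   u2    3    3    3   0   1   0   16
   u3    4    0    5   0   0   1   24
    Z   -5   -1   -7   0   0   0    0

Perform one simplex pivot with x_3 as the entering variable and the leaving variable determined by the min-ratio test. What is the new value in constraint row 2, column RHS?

Ratio test on column x_3 — row 1: 16/1 = 16; row 2: 16/3 = 16/3; row 3: 24/5 = 24/5. Minimum is 24/5 at row 3 (u3 leaves); pivot element 5.
Divide row 3 by 5; eliminate column x_3 from the other rows.
Row 2 update in column RHS: 16 − 3·(24/5) = 8/5.

8/5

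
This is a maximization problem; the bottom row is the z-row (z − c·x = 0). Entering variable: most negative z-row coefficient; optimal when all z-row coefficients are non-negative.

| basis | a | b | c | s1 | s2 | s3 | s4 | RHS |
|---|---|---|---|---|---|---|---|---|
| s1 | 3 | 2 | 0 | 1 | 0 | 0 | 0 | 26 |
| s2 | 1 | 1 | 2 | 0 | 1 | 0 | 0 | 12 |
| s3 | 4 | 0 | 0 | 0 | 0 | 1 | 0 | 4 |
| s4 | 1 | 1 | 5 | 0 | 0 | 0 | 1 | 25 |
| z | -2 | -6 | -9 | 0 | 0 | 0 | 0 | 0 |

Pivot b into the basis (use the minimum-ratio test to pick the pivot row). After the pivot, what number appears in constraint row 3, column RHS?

Ratio test on column b — row 1: 26/2 = 13; row 2: 12/1 = 12; row 3: entry 0 ≤ 0; row 4: 25/1 = 25. Minimum is 12 at row 2 (s2 leaves); pivot element 1.
Divide row 2 by 1; eliminate column b from the other rows.
Row 3 update in column RHS: 4 − 0·12 = 4.

4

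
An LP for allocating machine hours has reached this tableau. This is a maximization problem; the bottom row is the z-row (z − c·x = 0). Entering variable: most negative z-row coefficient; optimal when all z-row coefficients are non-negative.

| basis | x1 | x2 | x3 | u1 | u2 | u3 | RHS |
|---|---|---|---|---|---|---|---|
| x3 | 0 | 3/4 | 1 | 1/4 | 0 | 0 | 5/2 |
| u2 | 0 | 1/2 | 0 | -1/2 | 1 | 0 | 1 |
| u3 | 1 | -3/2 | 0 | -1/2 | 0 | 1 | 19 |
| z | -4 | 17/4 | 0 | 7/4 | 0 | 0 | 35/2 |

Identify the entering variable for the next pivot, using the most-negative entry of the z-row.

Negative z-row entries: x1: -4.
The most negative is -4 in column x1, so x1 enters.

x1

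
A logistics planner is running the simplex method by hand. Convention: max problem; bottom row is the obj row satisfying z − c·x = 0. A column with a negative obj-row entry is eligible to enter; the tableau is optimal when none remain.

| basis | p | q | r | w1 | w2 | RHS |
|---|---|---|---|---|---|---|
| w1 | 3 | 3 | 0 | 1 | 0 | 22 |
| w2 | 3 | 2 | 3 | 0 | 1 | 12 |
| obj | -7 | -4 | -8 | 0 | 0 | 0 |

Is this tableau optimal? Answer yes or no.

no

The obj-row has a negative entry -8 in column r, so it is not optimal.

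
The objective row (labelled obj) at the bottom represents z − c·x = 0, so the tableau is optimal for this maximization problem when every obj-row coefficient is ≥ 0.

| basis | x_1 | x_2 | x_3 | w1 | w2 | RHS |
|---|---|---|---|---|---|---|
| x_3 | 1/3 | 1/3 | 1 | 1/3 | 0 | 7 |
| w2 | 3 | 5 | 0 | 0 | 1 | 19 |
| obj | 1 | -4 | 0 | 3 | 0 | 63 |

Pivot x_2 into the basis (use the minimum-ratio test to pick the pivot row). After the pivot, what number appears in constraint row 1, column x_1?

2/15

Ratio test on column x_2 — row 1: 7/(1/3) = 21; row 2: 19/5 = 19/5. Minimum is 19/5 at row 2 (w2 leaves); pivot element 5.
Divide row 2 by 5; eliminate column x_2 from the other rows.
Row 1 update in column x_1: 1/3 − (1/3)·(3/5) = 2/15.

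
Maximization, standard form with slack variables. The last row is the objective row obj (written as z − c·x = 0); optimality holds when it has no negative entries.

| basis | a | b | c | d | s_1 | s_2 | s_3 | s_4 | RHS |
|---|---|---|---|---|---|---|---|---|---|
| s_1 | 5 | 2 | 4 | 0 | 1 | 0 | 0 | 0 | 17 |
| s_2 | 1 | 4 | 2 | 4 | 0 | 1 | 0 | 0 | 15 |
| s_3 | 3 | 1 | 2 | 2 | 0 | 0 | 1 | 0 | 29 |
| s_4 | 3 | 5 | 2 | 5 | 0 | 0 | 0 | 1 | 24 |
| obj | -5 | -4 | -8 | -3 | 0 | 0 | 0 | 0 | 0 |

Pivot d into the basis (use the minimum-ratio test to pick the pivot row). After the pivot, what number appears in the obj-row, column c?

-13/2

Ratio test on column d — row 1: entry 0 ≤ 0; row 2: 15/4 = 15/4; row 3: 29/2 = 29/2; row 4: 24/5 = 24/5. Minimum is 15/4 at row 2 (s_2 leaves); pivot element 4.
Divide row 2 by 4; eliminate column d from the other rows.
obj-row update in column c: -8 − (-3)·(1/2) = -13/2.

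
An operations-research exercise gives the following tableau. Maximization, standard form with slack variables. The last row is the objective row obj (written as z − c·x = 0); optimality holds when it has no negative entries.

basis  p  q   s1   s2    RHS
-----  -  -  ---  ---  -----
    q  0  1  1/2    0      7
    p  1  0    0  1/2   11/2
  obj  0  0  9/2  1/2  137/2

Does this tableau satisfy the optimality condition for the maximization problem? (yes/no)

yes

Every obj-row coefficient is ≥ 0, so the tableau is optimal.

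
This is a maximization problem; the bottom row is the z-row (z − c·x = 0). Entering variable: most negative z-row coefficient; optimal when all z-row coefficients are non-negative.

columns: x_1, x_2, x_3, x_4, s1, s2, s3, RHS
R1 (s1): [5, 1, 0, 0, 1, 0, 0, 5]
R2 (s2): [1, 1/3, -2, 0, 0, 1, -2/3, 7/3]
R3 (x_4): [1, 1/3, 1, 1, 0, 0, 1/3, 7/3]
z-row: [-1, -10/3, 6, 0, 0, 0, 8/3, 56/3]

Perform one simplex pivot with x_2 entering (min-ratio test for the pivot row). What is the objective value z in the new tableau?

Ratio test on column x_2 — row 1: 5/1 = 5; row 2: (7/3)/(1/3) = 7; row 3: (7/3)/(1/3) = 7. Minimum is 5 at row 1 (s1 leaves); pivot element 1.
Pivot on row 1; the z-row RHS becomes 56/3 − (-10/3)·5 = 106/3.

106/3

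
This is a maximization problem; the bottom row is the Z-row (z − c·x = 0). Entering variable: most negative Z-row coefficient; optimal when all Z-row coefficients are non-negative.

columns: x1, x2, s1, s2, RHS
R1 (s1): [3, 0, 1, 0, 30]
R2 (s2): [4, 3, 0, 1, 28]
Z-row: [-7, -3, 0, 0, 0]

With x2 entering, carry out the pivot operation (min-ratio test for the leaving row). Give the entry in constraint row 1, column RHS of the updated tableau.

Ratio test on column x2 — row 1: entry 0 ≤ 0; row 2: 28/3 = 28/3. Minimum is 28/3 at row 2 (s2 leaves); pivot element 3.
Divide row 2 by 3; eliminate column x2 from the other rows.
Row 1 update in column RHS: 30 − 0·(28/3) = 30.

30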